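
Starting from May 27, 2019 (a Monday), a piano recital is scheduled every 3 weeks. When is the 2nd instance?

June 17, 2019

The 2nd occurrence is 1 interval after the first: 1 × 21 = 21 days after May 27, 2019.
May has 31 days — 4 days to the end of May leaves 17.
17 days into June → June 17, 2019.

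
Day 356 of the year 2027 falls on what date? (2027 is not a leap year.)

Jan has 31 days (356 − 31 = 325 remain).
Feb has 28 days (325 − 28 = 297 remain).
Mar has 31 days (297 − 31 = 266 remain).
Apr has 30 days (266 − 30 = 236 remain).
May has 31 days (236 − 31 = 205 remain).
Jun has 30 days (205 − 30 = 175 remain).
Jul has 31 days (175 − 31 = 144 remain).
Aug has 31 days (144 − 31 = 113 remain).
Sep has 30 days (113 − 30 = 83 remain).
Oct has 31 days (83 − 31 = 52 remain).
Nov has 30 days (52 − 30 = 22 remain).
22 into Dec → Dec 22.

Dec 22, 2027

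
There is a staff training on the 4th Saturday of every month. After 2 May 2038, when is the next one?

22 May 2038

May 2038 starts on a Saturday; its first Saturday is the 1st, so the 4th Saturday is the 22nd — 22 May 2038.
22 May 2038 is after 2 May 2038, so that is the next one.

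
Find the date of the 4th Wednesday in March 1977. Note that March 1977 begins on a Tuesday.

March 1977 begins on a Tuesday, so the first Wednesday is March 2 (1 day later).
The 4th Wednesday is 3 weeks later: 2 + 21 = 23.

1977-03-23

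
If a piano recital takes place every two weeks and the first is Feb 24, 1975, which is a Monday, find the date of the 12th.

Jul 28, 1975

The 12th occurrence is 11 intervals after the first: 11 × 14 = 154 days after Feb 24, 1975.
Feb has 28 days — 4 days to the end of Feb leaves 150.
Mar has 31 days (119 left).
Apr has 30 days (89 left).
May has 31 days (58 left).
Jun has 30 days (28 left).
28 days into Jul → Jul 28, 1975.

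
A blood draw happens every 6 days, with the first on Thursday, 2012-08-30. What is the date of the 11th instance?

The 11th occurrence is 10 intervals after the first: 10 × 6 = 60 days after 2012-08-30.
August has 31 days — 1 day to the end of August leaves 59.
September has 30 days (29 left).
29 days into October → 2012-10-29.

2012-10-29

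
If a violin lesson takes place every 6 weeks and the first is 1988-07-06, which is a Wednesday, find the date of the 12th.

The 12th occurrence is 11 intervals after the first: 11 × 42 = 462 days after 1988-07-06.
July has 31 days — 25 days to the end of July leaves 437.
From end of July to end of 1988 is 153 days (284 left).
January has 31 days (253 left).
February has 28 days (225 left).
March has 31 days (194 left).
April has 30 days (164 left).
May has 31 days (133 left).
June has 30 days (103 left).
July has 31 days (72 left).
August has 31 days (41 left).
September has 30 days (11 left).
11 days into October → 1989-10-11.

1989-10-11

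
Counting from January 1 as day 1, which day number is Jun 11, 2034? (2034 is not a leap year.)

Days in months before Jun: 31 + 28 + 31 + 30 + 31 = 151.
Plus 11 days into Jun → day 162.

162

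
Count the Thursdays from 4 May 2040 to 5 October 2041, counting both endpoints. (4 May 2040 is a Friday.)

4 May 2040 is a Friday; the first Thursday on or after it is 10 May 2040 (6 days later).
From 10 May 2040 to 5 October 2041: 235 + 278 = 513 days (rest of 2040, to 5 October 2041 in 2041).
513 ÷ 7 = 73 full weeks with remainder 2, so 73 more Thursdays after the first → 74.

74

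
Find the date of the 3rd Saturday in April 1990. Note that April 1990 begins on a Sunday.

April 1990 begins on a Sunday, so the first Saturday is April 7 (6 days later).
The 3rd Saturday is 2 weeks later: 7 + 14 = 21.

April 21, 1990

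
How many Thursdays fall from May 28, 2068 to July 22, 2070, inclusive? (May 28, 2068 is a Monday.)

112

May 28, 2068 is a Monday; the first Thursday on or after it is May 31, 2068 (3 days later).
From May 31, 2068 to July 22, 2070: 214 + 365 + 203 = 782 days (rest of 2068, 2069, to July 22, 2070 in 2070).
782 ÷ 7 = 111 full weeks with remainder 5, so 111 more Thursdays after the first → 112.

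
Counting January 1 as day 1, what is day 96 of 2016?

January has 31 days (96 − 31 = 65 remain).
February has 29 days (65 − 29 = 36 remain).
March has 31 days (36 − 31 = 5 remain).
5 into April → April 5.

2016-04-05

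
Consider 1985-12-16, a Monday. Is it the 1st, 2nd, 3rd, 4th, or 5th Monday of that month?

Day 16 falls in week ⌈16/7⌉ of the month.
Days 1–7 hold the 1st Monday, 8–14 the 2nd, 15–21 the 3rd, 22–28 the 4th, 29–31 the 5th.
16 is in the range for the 3rd.

3rd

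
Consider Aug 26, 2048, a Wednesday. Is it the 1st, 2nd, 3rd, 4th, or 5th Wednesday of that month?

Day 26 falls in week ⌈26/7⌉ of the month.
Days 1–7 hold the 1st Wednesday, 8–14 the 2nd, 15–21 the 3rd, 22–28 the 4th, 29–31 the 5th.
26 is in the range for the 4th.

4th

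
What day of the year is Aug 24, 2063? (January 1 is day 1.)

236

Days in months before Aug: 31 + 28 + 31 + 30 + 31 + 30 + 31 = 212.
Plus 24 days into Aug → day 236.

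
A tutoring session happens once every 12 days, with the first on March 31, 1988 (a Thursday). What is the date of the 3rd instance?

April 24, 1988

The 3rd occurrence is 2 intervals after the first: 2 × 12 = 24 days after March 31, 1988.
March has 31 days — 0 days to the end of March leaves 24.
24 days into April → April 24, 1988.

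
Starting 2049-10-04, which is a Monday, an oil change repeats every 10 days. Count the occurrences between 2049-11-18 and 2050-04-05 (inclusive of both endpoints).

14

Occurrences land 10·i days after 2049-10-04 for i = 0, 1, 2, …
2049-11-18 is 45 days after the start; 45 ÷ 10 = 4 remainder 5; since the remainder is 5, round up to i = 5. First occurrence in the window: #6 on 2049-11-23 (5×10 = 50 days in).
2050-04-05 is 183 days after the start; 183 ÷ 10 = 18 remainder 3. Last occurrence in the window: #19 on 2050-04-02.
Occurrences #6 through #19: 14 in total.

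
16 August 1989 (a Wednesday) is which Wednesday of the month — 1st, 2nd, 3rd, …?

Day 16 falls in week ⌈16/7⌉ of the month.
Days 1–7 hold the 1st Wednesday, 8–14 the 2nd, 15–21 the 3rd, 22–28 the 4th, 29–31 the 5th.
16 is in the range for the 3rd.

3rd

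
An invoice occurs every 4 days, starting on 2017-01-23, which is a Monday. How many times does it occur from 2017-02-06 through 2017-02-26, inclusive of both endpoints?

Occurrences land 4·i days after 2017-01-23 for i = 0, 1, 2, …
2017-02-06 is 14 days after the start; 14 ÷ 4 = 3 remainder 2; since the remainder is 2, round up to i = 4. First occurrence in the window: #5 on 2017-02-08 (4×4 = 16 days in).
2017-02-26 is 34 days after the start; 34 ÷ 4 = 8 remainder 2. Last occurrence in the window: #9 on 2017-02-24.
Occurrences #5 through #9: 5 in total.

5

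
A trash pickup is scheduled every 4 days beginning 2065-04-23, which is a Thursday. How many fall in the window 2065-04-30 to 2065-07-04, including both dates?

Occurrences land 4·i days after 2065-04-23 for i = 0, 1, 2, …
2065-04-30 is 7 days after the start; 7 ÷ 4 = 1 remainder 3; since the remainder is 3, round up to i = 2. First occurrence in the window: #3 on 2065-05-01 (2×4 = 8 days in).
2065-07-04 is 72 days after the start; 72 ÷ 4 = 18 remainder 0. Last occurrence in the window: #19 on 2065-07-04.
Occurrences #3 through #19: 17 in total.

17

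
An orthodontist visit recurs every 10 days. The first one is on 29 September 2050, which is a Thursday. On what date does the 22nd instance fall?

The 22nd occurrence is 21 intervals after the first: 21 × 10 = 210 days after 29 September 2050.
September has 30 days — 1 day to the end of September leaves 209.
October has 31 days (178 left).
November has 30 days (148 left).
December has 31 days (117 left).
January has 31 days (86 left).
February has 28 days (58 left).
March has 31 days (27 left).
27 days into April → 27 April 2051.

27 April 2051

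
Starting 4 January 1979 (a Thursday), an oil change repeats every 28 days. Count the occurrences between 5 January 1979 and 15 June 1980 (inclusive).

Occurrences land 28·i days after 4 January 1979 for i = 0, 1, 2, …
5 January 1979 is 1 day after the start; 1 ÷ 28 = 0 remainder 1; since the remainder is 1, round up to i = 1. First occurrence in the window: #2 on 1 February 1979 (1×28 = 28 days in).
15 June 1980 is 528 days after the start; 528 ÷ 28 = 18 remainder 24. Last occurrence in the window: #19 on 22 May 1980.
Occurrences #2 through #19: 18 in total.

18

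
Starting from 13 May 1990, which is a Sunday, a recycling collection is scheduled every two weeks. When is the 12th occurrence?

14 October 1990

The 12th occurrence is 11 intervals after the first: 11 × 14 = 154 days after 13 May 1990.
May has 31 days — 18 days to the end of May leaves 136.
June has 30 days (106 left).
July has 31 days (75 left).
August has 31 days (44 left).
September has 30 days (14 left).
14 days into October → 14 October 1990.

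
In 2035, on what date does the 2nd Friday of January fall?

12 January 2035

The first Friday of January 2035 is January 5.
The 2nd Friday is 1 weeks later: 5 + 7 = 12.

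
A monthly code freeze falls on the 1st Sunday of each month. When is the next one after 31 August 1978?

August 1978 starts on a Tuesday, so its 1st Sunday is 6 August 1978 (5 days in).
That is not after 31 August 1978, so look at September 1978.
September 1978 starts on a Friday, so its 1st Sunday is 3 September 1978 (2 days in).

3 September 1978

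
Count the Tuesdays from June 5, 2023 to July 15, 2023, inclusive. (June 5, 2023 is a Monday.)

6

June 5, 2023 is a Monday; the first Tuesday on or after it is June 6, 2023 (1 day later).
From June 6, 2023 to July 15, 2023: 24 + 15 = 39 days (rest of June, July).
39 ÷ 7 = 5 full weeks with remainder 4, so 5 more Tuesdays after the first → 6.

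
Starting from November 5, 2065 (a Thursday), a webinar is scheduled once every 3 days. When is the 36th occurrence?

The 36th occurrence is 35 intervals after the first: 35 × 3 = 105 days after November 5, 2065.
November has 30 days — 25 days to the end of November leaves 80.
December has 31 days (49 left).
January has 31 days (18 left).
18 days into February → February 18, 2066.

February 18, 2066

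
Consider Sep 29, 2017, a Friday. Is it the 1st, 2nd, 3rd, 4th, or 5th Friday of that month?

5th

Day 29 falls in week ⌈29/7⌉ of the month.
Days 1–7 hold the 1st Friday, 8–14 the 2nd, 15–21 the 3rd, 22–28 the 4th, 29–31 the 5th.
29 is in the range for the 5th.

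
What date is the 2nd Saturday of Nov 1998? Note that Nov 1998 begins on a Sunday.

Nov 14, 1998

Nov 1998 begins on a Sunday, so the first Saturday is Nov 7 (6 days later).
The 2nd Saturday is 1 weeks later: 7 + 7 = 14.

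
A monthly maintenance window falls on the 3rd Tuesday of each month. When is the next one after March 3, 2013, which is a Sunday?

March 2013 starts on a Friday; its first Tuesday is the 5th, so the 3rd Tuesday is the 19th — March 19, 2013.
March 19, 2013 is after March 3, 2013, so that is the next one.

March 19, 2013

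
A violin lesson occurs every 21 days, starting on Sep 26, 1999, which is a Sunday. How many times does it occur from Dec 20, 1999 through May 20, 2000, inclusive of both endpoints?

7

Occurrences land 21·i days after Sep 26, 1999 for i = 0, 1, 2, …
Dec 20, 1999 is 85 days after the start; 85 ÷ 21 = 4 remainder 1; since the remainder is 1, round up to i = 5. First occurrence in the window: #6 on Jan 9, 2000 (5×21 = 105 days in).
May 20, 2000 is 237 days after the start; 237 ÷ 21 = 11 remainder 6. Last occurrence in the window: #12 on May 14, 2000.
Occurrences #6 through #12: 7 in total.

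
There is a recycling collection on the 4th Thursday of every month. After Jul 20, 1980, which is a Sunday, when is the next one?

Jul 1980 starts on a Tuesday; its first Thursday is the 3rd, so the 4th Thursday is the 24th — Jul 24, 1980.
Jul 24, 1980 is after Jul 20, 1980, so that is the next one.

Jul 24, 1980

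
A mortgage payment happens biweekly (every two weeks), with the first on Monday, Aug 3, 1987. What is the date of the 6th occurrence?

Oct 12, 1987

The 6th occurrence is 5 intervals after the first: 5 × 14 = 70 days after Aug 3, 1987.
Aug has 31 days — 28 days to the end of Aug leaves 42.
Sep has 30 days (12 left).
12 days into Oct → Oct 12, 1987.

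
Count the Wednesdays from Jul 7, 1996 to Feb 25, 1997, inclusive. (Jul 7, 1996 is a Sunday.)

Jul 7, 1996 is a Sunday; the first Wednesday on or after it is Jul 10, 1996 (3 days later).
From Jul 10, 1996 to Feb 25, 1997: 21 + 31 + 30 + 31 + 30 + 31 + 31 + 25 = 230 days (rest of Jul, Aug, Sep, Oct, Nov, Dec, Jan, Feb).
230 ÷ 7 = 32 full weeks with remainder 6, so 32 more Wednesdays after the first → 33.

33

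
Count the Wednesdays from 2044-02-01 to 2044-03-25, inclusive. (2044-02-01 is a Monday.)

8

2044-02-01 is a Monday; the first Wednesday on or after it is 2044-02-03 (2 days later).
From 2044-02-03 to 2044-03-25: 26 + 25 = 51 days (rest of February, March).
51 ÷ 7 = 7 full weeks with remainder 2, so 7 more Wednesdays after the first → 8.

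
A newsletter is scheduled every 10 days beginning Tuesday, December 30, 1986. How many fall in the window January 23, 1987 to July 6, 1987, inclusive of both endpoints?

16

Occurrences land 10·i days after December 30, 1986 for i = 0, 1, 2, …
January 23, 1987 is 24 days after the start; 24 ÷ 10 = 2 remainder 4; since the remainder is 4, round up to i = 3. First occurrence in the window: #4 on January 29, 1987 (3×10 = 30 days in).
July 6, 1987 is 188 days after the start; 188 ÷ 10 = 18 remainder 8. Last occurrence in the window: #19 on June 28, 1987.
Occurrences #4 through #19: 16 in total.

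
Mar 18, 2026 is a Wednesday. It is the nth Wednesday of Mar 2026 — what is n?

Day 18 falls in week ⌈18/7⌉ of the month.
Days 1–7 hold the 1st Wednesday, 8–14 the 2nd, 15–21 the 3rd, 22–28 the 4th, 29–31 the 5th.
18 is in the range for the 3rd.

3rd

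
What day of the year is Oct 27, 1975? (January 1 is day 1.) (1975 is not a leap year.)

Days in months before Oct: 31 + 28 + 31 + 30 + 31 + 30 + 31 + 31 + 30 = 273.
Plus 27 days into Oct → day 300.

300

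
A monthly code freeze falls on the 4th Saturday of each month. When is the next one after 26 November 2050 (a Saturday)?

November 2050 starts on a Tuesday; its first Saturday is the 5th, so the 4th Saturday is the 26th — 26 November 2050.
That is not after 26 November 2050, so look at December 2050.
December 2050 starts on a Thursday; its first Saturday is the 3rd, so the 4th Saturday is the 24th — 24 December 2050.

24 December 2050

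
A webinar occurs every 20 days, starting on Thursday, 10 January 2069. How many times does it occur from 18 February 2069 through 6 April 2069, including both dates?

3

Occurrences land 20·i days after 10 January 2069 for i = 0, 1, 2, …
18 February 2069 is 39 days after the start; 39 ÷ 20 = 1 remainder 19; since the remainder is 19, round up to i = 2. First occurrence in the window: #3 on 19 February 2069 (2×20 = 40 days in).
6 April 2069 is 86 days after the start; 86 ÷ 20 = 4 remainder 6. Last occurrence in the window: #5 on 31 March 2069.
Occurrences #3 through #5: 3 in total.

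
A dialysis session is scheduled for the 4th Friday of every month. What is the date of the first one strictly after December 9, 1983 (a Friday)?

December 1983 starts on a Thursday; its first Friday is the 2nd, so the 4th Friday is the 23rd — December 23, 1983.
December 23, 1983 is after December 9, 1983, so that is the next one.

December 23, 1983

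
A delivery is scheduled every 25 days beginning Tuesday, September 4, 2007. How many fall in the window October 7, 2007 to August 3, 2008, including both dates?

Occurrences land 25·i days after September 4, 2007 for i = 0, 1, 2, …
October 7, 2007 is 33 days after the start; 33 ÷ 25 = 1 remainder 8; since the remainder is 8, round up to i = 2. First occurrence in the window: #3 on October 24, 2007 (2×25 = 50 days in).
August 3, 2008 is 334 days after the start; 334 ÷ 25 = 13 remainder 9. Last occurrence in the window: #14 on July 25, 2008.
Occurrences #3 through #14: 12 in total.

12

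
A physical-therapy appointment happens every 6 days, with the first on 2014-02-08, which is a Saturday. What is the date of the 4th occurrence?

The 4th occurrence is 3 intervals after the first: 3 × 6 = 18 days after 2014-02-08.
18 days later is 2014-02-26.

2014-02-26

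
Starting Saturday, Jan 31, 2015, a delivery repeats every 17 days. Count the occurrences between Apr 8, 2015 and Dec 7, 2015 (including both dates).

Occurrences land 17·i days after Jan 31, 2015 for i = 0, 1, 2, …
Apr 8, 2015 is 67 days after the start; 67 ÷ 17 = 3 remainder 16; since the remainder is 16, round up to i = 4. First occurrence in the window: #5 on Apr 9, 2015 (4×17 = 68 days in).
Dec 7, 2015 is 310 days after the start; 310 ÷ 17 = 18 remainder 4. Last occurrence in the window: #19 on Dec 3, 2015.
Occurrences #5 through #19: 15 in total.

15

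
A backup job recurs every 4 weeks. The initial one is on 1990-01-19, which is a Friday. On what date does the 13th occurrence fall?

1990-12-21

The 13th occurrence is 12 intervals after the first: 12 × 28 = 336 days after 1990-01-19.
January has 31 days — 12 days to the end of January leaves 324.
February has 28 days (296 left).
March has 31 days (265 left).
April has 30 days (235 left).
May has 31 days (204 left).
June has 30 days (174 left).
July has 31 days (143 left).
August has 31 days (112 left).
September has 30 days (82 left).
October has 31 days (51 left).
November has 30 days (21 left).
21 days into December → 1990-12-21.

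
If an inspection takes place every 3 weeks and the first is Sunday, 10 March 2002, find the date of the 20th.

The 20th occurrence is 19 intervals after the first: 19 × 21 = 399 days after 10 March 2002.
March has 31 days — 21 days to the end of March leaves 378.
April has 30 days (348 left).
May has 31 days (317 left).
June has 30 days (287 left).
July has 31 days (256 left).
August has 31 days (225 left).
September has 30 days (195 left).
October has 31 days (164 left).
November has 30 days (134 left).
December has 31 days (103 left).
January has 31 days (72 left).
February has 28 days (44 left).
March has 31 days (13 left).
13 days into April → 13 April 2003.

13 April 2003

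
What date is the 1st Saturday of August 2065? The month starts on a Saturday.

1 August 2065

August 2065 begins on a Saturday, so the first Saturday is August 1.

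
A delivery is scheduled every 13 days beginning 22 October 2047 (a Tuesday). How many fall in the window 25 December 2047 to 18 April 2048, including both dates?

Occurrences land 13·i days after 22 October 2047 for i = 0, 1, 2, …
25 December 2047 is 64 days after the start; 64 ÷ 13 = 4 remainder 12; since the remainder is 12, round up to i = 5. First occurrence in the window: #6 on 26 December 2047 (5×13 = 65 days in).
18 April 2048 is 179 days after the start; 179 ÷ 13 = 13 remainder 10. Last occurrence in the window: #14 on 8 April 2048.
Occurrences #6 through #14: 9 in total.

9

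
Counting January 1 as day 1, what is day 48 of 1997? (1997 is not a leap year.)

January has 31 days (48 − 31 = 17 remain).
17 into February → February 17.

February 17, 1997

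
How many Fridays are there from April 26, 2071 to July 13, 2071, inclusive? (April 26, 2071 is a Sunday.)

April 26, 2071 is a Sunday; the first Friday on or after it is May 1, 2071 (5 days later).
From May 1, 2071 to July 13, 2071: 30 + 30 + 13 = 73 days (rest of May, June, July).
73 ÷ 7 = 10 full weeks with remainder 3, so 10 more Fridays after the first → 11.

11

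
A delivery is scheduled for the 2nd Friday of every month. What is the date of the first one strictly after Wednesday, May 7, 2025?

May 9, 2025

May 2025 starts on a Thursday; its first Friday is the 2nd, so the 2nd Friday is the 9th — May 9, 2025.
May 9, 2025 is after May 7, 2025, so that is the next one.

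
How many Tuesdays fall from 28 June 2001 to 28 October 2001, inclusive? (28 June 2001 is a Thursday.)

17

28 June 2001 is a Thursday; the first Tuesday on or after it is 3 July 2001 (5 days later).
From 3 July 2001 to 28 October 2001: 28 + 31 + 30 + 28 = 117 days (rest of July, August, September, October).
117 ÷ 7 = 16 full weeks with remainder 5, so 16 more Tuesdays after the first → 17.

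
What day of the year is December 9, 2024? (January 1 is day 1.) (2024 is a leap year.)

Days in months before December: 31 + 29 + 31 + 30 + 31 + 30 + 31 + 31 + 30 + 31 + 30 = 335.
Plus 9 days into December → day 344.

344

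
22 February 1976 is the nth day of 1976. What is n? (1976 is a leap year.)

53

Days in months before February: 31 = 31.
Plus 22 days into February → day 53.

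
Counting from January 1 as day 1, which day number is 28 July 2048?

210

Days in months before July: 31 + 29 + 31 + 30 + 31 + 30 = 182.
Plus 28 days into July → day 210.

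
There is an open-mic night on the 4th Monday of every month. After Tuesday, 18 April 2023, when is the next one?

April 2023 starts on a Saturday; its first Monday is the 3rd, so the 4th Monday is the 24th — 24 April 2023.
24 April 2023 is after 18 April 2023, so that is the next one.

24 April 2023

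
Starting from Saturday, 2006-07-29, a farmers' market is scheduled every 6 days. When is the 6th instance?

The 6th occurrence is 5 intervals after the first: 5 × 6 = 30 days after 2006-07-29.
July has 31 days — 2 days to the end of July leaves 28.
28 days into August → 2006-08-28.

2006-08-28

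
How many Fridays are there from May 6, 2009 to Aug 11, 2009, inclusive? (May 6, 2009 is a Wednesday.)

May 6, 2009 is a Wednesday; the first Friday on or after it is May 8, 2009 (2 days later).
From May 8, 2009 to Aug 11, 2009: 23 + 30 + 31 + 11 = 95 days (rest of May, Jun, Jul, Aug).
95 ÷ 7 = 13 full weeks with remainder 4, so 13 more Fridays after the first → 14.

14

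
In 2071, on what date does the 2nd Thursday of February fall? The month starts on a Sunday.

February 2071 begins on a Sunday, so the first Thursday is February 5 (4 days later).
The 2nd Thursday is 1 weeks later: 5 + 7 = 12.

February 12, 2071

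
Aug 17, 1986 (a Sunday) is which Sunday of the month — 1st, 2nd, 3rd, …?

3rd

Day 17 falls in week ⌈17/7⌉ of the month.
Days 1–7 hold the 1st Sunday, 8–14 the 2nd, 15–21 the 3rd, 22–28 the 4th, 29–31 the 5th.
17 is in the range for the 3rd.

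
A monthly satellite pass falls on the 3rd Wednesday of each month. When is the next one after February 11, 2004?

February 18, 2004

February 2004 starts on a Sunday; its first Wednesday is the 4th, so the 3rd Wednesday is the 18th — February 18, 2004.
February 18, 2004 is after February 11, 2004, so that is the next one.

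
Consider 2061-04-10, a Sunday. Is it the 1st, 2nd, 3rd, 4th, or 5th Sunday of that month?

Day 10 falls in week ⌈10/7⌉ of the month.
Days 1–7 hold the 1st Sunday, 8–14 the 2nd, 15–21 the 3rd, 22–28 the 4th, 29–31 the 5th.
10 is in the range for the 2nd.

2nd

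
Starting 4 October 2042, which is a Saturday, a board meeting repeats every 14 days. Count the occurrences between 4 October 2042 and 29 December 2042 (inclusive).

Occurrences land 14·i days after 4 October 2042 for i = 0, 1, 2, …
The window opens on the start date, so the first occurrence inside is #1 on 4 October 2042.
29 December 2042 is 86 days after the start; 86 ÷ 14 = 6 remainder 2. Last occurrence in the window: #7 on 27 December 2042.
Occurrences #1 through #7: 7 in total.

7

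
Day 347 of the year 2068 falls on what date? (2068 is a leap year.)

January has 31 days (347 − 31 = 316 remain).
February has 29 days (316 − 29 = 287 remain).
March has 31 days (287 − 31 = 256 remain).
April has 30 days (256 − 30 = 226 remain).
May has 31 days (226 − 31 = 195 remain).
June has 30 days (195 − 30 = 165 remain).
July has 31 days (165 − 31 = 134 remain).
August has 31 days (134 − 31 = 103 remain).
September has 30 days (103 − 30 = 73 remain).
October has 31 days (73 − 31 = 42 remain).
November has 30 days (42 − 30 = 12 remain).
12 into December → December 12.

2068-12-12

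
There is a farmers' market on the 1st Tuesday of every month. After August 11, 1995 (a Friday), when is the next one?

August 1995 starts on a Tuesday, so its 1st Tuesday is August 1, 1995.
That is not after August 11, 1995, so look at September 1995.
September 1995 starts on a Friday, so its 1st Tuesday is September 5, 1995 (4 days in).

September 5, 1995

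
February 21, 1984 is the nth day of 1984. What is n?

Days in months before February: 31 = 31.
Plus 21 days into February → day 52.

52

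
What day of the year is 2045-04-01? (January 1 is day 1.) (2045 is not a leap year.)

Days in months before April: 31 + 28 + 31 = 90.
Plus 1 day into April → day 91.

91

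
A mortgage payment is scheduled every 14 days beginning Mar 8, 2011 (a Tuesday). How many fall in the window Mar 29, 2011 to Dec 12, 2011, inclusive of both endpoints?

Occurrences land 14·i days after Mar 8, 2011 for i = 0, 1, 2, …
Mar 29, 2011 is 21 days after the start; 21 ÷ 14 = 1 remainder 7; since the remainder is 7, round up to i = 2. First occurrence in the window: #3 on Apr 5, 2011 (2×14 = 28 days in).
Dec 12, 2011 is 279 days after the start; 279 ÷ 14 = 19 remainder 13. Last occurrence in the window: #20 on Nov 29, 2011.
Occurrences #3 through #20: 18 in total.

18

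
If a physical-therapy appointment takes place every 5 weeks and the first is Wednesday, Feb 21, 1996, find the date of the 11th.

The 11th occurrence is 10 intervals after the first: 10 × 35 = 350 days after Feb 21, 1996.
Feb has 29 days — 8 days to the end of Feb leaves 342.
Mar has 31 days (311 left).
Apr has 30 days (281 left).
May has 31 days (250 left).
Jun has 30 days (220 left).
Jul has 31 days (189 left).
Aug has 31 days (158 left).
Sep has 30 days (128 left).
Oct has 31 days (97 left).
Nov has 30 days (67 left).
Dec has 31 days (36 left).
Jan has 31 days (5 left).
5 days into Feb → Feb 5, 1997.

Feb 5, 1997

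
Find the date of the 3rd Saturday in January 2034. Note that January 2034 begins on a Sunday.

2034-01-21

January 2034 begins on a Sunday, so the first Saturday is January 7 (6 days later).
The 3rd Saturday is 2 weeks later: 7 + 14 = 21.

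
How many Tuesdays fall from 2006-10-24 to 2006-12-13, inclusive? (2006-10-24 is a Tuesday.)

8

2006-10-24 is a Tuesday; the first Tuesday on or after it is 2006-10-24.
From 2006-10-24 to 2006-12-13: 7 + 30 + 13 = 50 days (rest of October, November, December).
50 ÷ 7 = 7 full weeks with remainder 1, so 7 more Tuesdays after the first → 8.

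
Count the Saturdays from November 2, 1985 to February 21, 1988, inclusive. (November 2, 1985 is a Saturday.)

121

November 2, 1985 is a Saturday; the first Saturday on or after it is November 2, 1985.
From November 2, 1985 to February 21, 1988: 59 + 365 + 365 + 52 = 841 days (rest of 1985, 1986, 1987, to February 21, 1988 in 1988).
841 ÷ 7 = 120 full weeks with remainder 1, so 120 more Saturdays after the first → 121.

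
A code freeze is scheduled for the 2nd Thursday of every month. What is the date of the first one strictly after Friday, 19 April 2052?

April 2052 starts on a Monday; its first Thursday is the 4th, so the 2nd Thursday is the 11th — 11 April 2052.
That is not after 19 April 2052, so look at May 2052.
May 2052 starts on a Wednesday; its first Thursday is the 2nd, so the 2nd Thursday is the 9th — 9 May 2052.

9 May 2052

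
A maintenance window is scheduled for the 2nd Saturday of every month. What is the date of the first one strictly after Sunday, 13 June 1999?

June 1999 starts on a Tuesday; its first Saturday is the 5th, so the 2nd Saturday is the 12th — 12 June 1999.
That is not after 13 June 1999, so look at July 1999.
July 1999 starts on a Thursday; its first Saturday is the 3rd, so the 2nd Saturday is the 10th — 10 July 1999.

10 July 1999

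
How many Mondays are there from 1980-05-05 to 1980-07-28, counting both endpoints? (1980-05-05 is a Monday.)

13

1980-05-05 is a Monday; the first Monday on or after it is 1980-05-05.
From 1980-05-05 to 1980-07-28: 26 + 30 + 28 = 84 days (rest of May, June, July).
84 ÷ 7 = 12 full weeks with remainder 0, so 12 more Mondays after the first → 13.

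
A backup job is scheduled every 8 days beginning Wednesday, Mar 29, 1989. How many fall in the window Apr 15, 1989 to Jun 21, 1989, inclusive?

8

Occurrences land 8·i days after Mar 29, 1989 for i = 0, 1, 2, …
Apr 15, 1989 is 17 days after the start; 17 ÷ 8 = 2 remainder 1; since the remainder is 1, round up to i = 3. First occurrence in the window: #4 on Apr 22, 1989 (3×8 = 24 days in).
Jun 21, 1989 is 84 days after the start; 84 ÷ 8 = 10 remainder 4. Last occurrence in the window: #11 on Jun 17, 1989.
Occurrences #4 through #11: 8 in total.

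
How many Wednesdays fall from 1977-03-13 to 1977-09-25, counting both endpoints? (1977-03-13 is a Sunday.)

28

1977-03-13 is a Sunday; the first Wednesday on or after it is 1977-03-16 (3 days later).
From 1977-03-16 to 1977-09-25: 15 + 30 + 31 + 30 + 31 + 31 + 25 = 193 days (rest of March, April, May, June, July, August, September).
193 ÷ 7 = 27 full weeks with remainder 4, so 27 more Wednesdays after the first → 28.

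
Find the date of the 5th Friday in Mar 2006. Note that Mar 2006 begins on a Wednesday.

Mar 31, 2006

Mar 2006 begins on a Wednesday, so the first Friday is Mar 3 (2 days later).
The 5th Friday is 4 weeks later: 3 + 28 = 31.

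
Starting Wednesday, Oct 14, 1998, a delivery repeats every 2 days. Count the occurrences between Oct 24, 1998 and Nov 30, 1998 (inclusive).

19

Occurrences land 2·i days after Oct 14, 1998 for i = 0, 1, 2, …
Oct 24, 1998 is 10 days after the start; 10 ÷ 2 = 5 remainder 0. First occurrence in the window: #6 on Oct 24, 1998 (5×2 = 10 days in).
Nov 30, 1998 is 47 days after the start; 47 ÷ 2 = 23 remainder 1. Last occurrence in the window: #24 on Nov 29, 1998.
Occurrences #6 through #24: 19 in total.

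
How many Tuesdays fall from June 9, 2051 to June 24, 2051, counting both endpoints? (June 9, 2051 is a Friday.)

2

June 9, 2051 is a Friday; the first Tuesday on or after it is June 13, 2051 (4 days later).
From June 13, 2051 to June 24, 2051 is 24 − 13 = 11 days.
11 ÷ 7 = 1 full weeks with remainder 4, so 1 more Tuesdays after the first → 2.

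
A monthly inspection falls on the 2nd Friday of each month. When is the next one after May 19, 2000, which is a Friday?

Jun 9, 2000

May 2000 starts on a Monday; its first Friday is the 5th, so the 2nd Friday is the 12th — May 12, 2000.
That is not after May 19, 2000, so look at Jun 2000.
Jun 2000 starts on a Thursday; its first Friday is the 2nd, so the 2nd Friday is the 9th — Jun 9, 2000.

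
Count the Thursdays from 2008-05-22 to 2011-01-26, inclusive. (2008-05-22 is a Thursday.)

2008-05-22 is a Thursday; the first Thursday on or after it is 2008-05-22.
From 2008-05-22 to 2011-01-26: 223 + 365 + 365 + 26 = 979 days (rest of 2008, 2009, 2010, to 2011-01-26 in 2011).
979 ÷ 7 = 139 full weeks with remainder 6, so 139 more Thursdays after the first → 140.

140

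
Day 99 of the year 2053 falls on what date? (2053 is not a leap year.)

Jan has 31 days (99 − 31 = 68 remain).
Feb has 28 days (68 − 28 = 40 remain).
Mar has 31 days (40 − 31 = 9 remain).
9 into Apr → Apr 9.

Apr 9, 2053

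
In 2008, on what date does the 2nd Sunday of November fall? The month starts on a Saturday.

November 9, 2008

November 2008 begins on a Saturday, so the first Sunday is November 2 (1 day later).
The 2nd Sunday is 1 weeks later: 2 + 7 = 9.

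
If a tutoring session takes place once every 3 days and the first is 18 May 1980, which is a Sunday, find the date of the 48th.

6 October 1980

The 48th occurrence is 47 intervals after the first: 47 × 3 = 141 days after 18 May 1980.
May has 31 days — 13 days to the end of May leaves 128.
June has 30 days (98 left).
July has 31 days (67 left).
August has 31 days (36 left).
September has 30 days (6 left).
6 days into October → 6 October 1980.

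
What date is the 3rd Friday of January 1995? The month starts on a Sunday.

1995-01-20

January 1995 begins on a Sunday, so the first Friday is January 6 (5 days later).
The 3rd Friday is 2 weeks later: 6 + 14 = 20.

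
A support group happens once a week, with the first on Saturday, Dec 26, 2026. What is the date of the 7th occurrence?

The 7th occurrence is 6 intervals after the first: 6 × 7 = 42 days after Dec 26, 2026.
Dec has 31 days — 5 days to the end of Dec leaves 37.
Jan has 31 days (6 left).
6 days into Feb → Feb 6, 2027.

Feb 6, 2027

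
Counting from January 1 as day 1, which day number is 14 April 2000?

Days in months before April: 31 + 29 + 31 = 91.
Plus 14 days into April → day 105.

105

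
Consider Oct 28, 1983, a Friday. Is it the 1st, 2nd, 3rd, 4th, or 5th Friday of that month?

4th

Day 28 falls in week ⌈28/7⌉ of the month.
Days 1–7 hold the 1st Friday, 8–14 the 2nd, 15–21 the 3rd, 22–28 the 4th, 29–31 the 5th.
28 is in the range for the 4th.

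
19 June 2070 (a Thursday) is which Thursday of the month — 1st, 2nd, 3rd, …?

Day 19 falls in week ⌈19/7⌉ of the month.
Days 1–7 hold the 1st Thursday, 8–14 the 2nd, 15–21 the 3rd, 22–28 the 4th, 29–31 the 5th.
19 is in the range for the 3rd.

3rd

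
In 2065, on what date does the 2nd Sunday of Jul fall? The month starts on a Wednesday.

Jul 2065 begins on a Wednesday, so the first Sunday is Jul 5 (4 days later).
The 2nd Sunday is 1 weeks later: 5 + 7 = 12.

Jul 12, 2065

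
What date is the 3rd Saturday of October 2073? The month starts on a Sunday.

2073-10-21

October 2073 begins on a Sunday, so the first Saturday is October 7 (6 days later).
The 3rd Saturday is 2 weeks later: 7 + 14 = 21.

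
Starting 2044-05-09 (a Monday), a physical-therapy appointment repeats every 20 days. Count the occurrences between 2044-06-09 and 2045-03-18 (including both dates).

14

Occurrences land 20·i days after 2044-05-09 for i = 0, 1, 2, …
2044-06-09 is 31 days after the start; 31 ÷ 20 = 1 remainder 11; since the remainder is 11, round up to i = 2. First occurrence in the window: #3 on 2044-06-18 (2×20 = 40 days in).
2045-03-18 is 313 days after the start; 313 ÷ 20 = 15 remainder 13. Last occurrence in the window: #16 on 2045-03-05.
Occurrences #3 through #16: 14 in total.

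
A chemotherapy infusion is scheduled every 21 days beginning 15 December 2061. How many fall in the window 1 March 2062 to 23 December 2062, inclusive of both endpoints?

14

Occurrences land 21·i days after 15 December 2061 for i = 0, 1, 2, …
1 March 2062 is 76 days after the start; 76 ÷ 21 = 3 remainder 13; since the remainder is 13, round up to i = 4. First occurrence in the window: #5 on 9 March 2062 (4×21 = 84 days in).
23 December 2062 is 373 days after the start; 373 ÷ 21 = 17 remainder 16. Last occurrence in the window: #18 on 7 December 2062.
Occurrences #5 through #18: 14 in total.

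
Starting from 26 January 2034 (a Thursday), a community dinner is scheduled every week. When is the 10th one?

The 10th occurrence is 9 intervals after the first: 9 × 7 = 63 days after 26 January 2034.
January has 31 days — 5 days to the end of January leaves 58.
February has 28 days (30 left).
30 days into March → 30 March 2034.

30 March 2034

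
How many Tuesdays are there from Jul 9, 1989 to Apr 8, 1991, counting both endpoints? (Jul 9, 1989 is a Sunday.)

Jul 9, 1989 is a Sunday; the first Tuesday on or after it is Jul 11, 1989 (2 days later).
From Jul 11, 1989 to Apr 8, 1991: 173 + 365 + 98 = 636 days (rest of 1989, 1990, to Apr 8, 1991 in 1991).
636 ÷ 7 = 90 full weeks with remainder 6, so 90 more Tuesdays after the first → 91.

91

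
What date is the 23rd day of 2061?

Jan 23, 2061

23 into Jan → Jan 23.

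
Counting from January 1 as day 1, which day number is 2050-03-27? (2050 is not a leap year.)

86

Days in months before March: 31 + 28 = 59.
Plus 27 days into March → day 86.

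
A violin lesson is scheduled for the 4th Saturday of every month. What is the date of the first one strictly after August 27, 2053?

August 2053 starts on a Friday; its first Saturday is the 2nd, so the 4th Saturday is the 23rd — August 23, 2053.
That is not after August 27, 2053, so look at September 2053.
September 2053 starts on a Monday; its first Saturday is the 6th, so the 4th Saturday is the 27th — September 27, 2053.

September 27, 2053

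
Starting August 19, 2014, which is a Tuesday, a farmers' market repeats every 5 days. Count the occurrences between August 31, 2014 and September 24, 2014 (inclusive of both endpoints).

Occurrences land 5·i days after August 19, 2014 for i = 0, 1, 2, …
August 31, 2014 is 12 days after the start; 12 ÷ 5 = 2 remainder 2; since the remainder is 2, round up to i = 3. First occurrence in the window: #4 on September 3, 2014 (3×5 = 15 days in).
September 24, 2014 is 36 days after the start; 36 ÷ 5 = 7 remainder 1. Last occurrence in the window: #8 on September 23, 2014.
Occurrences #4 through #8: 5 in total.

5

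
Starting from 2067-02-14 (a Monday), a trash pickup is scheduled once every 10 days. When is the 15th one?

The 15th occurrence is 14 intervals after the first: 14 × 10 = 140 days after 2067-02-14.
February has 28 days — 14 days to the end of February leaves 126.
March has 31 days (95 left).
April has 30 days (65 left).
May has 31 days (34 left).
June has 30 days (4 left).
4 days into July → 2067-07-04.

2067-07-04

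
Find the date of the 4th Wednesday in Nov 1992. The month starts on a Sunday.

Nov 25, 1992

Nov 1992 begins on a Sunday, so the first Wednesday is Nov 4 (3 days later).
The 4th Wednesday is 3 weeks later: 4 + 21 = 25.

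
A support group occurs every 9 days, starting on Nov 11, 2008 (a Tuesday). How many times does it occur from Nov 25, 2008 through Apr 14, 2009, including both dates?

16

Occurrences land 9·i days after Nov 11, 2008 for i = 0, 1, 2, …
Nov 25, 2008 is 14 days after the start; 14 ÷ 9 = 1 remainder 5; since the remainder is 5, round up to i = 2. First occurrence in the window: #3 on Nov 29, 2008 (2×9 = 18 days in).
Apr 14, 2009 is 154 days after the start; 154 ÷ 9 = 17 remainder 1. Last occurrence in the window: #18 on Apr 13, 2009.
Occurrences #3 through #18: 16 in total.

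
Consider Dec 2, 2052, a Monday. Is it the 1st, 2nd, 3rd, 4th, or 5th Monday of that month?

Day 2 falls in week ⌈2/7⌉ of the month.
Days 1–7 hold the 1st Monday, 8–14 the 2nd, 15–21 the 3rd, 22–28 the 4th, 29–31 the 5th.
2 is in the range for the 1st.

1st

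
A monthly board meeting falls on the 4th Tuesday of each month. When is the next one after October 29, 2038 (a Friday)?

October 2038 starts on a Friday; its first Tuesday is the 5th, so the 4th Tuesday is the 26th — October 26, 2038.
That is not after October 29, 2038, so look at November 2038.
November 2038 starts on a Monday; its first Tuesday is the 2nd, so the 4th Tuesday is the 23rd — November 23, 2038.

November 23, 2038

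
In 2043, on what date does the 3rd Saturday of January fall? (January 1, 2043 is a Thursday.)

January 2043 begins on a Thursday, so the first Saturday is January 3 (2 days later).
The 3rd Saturday is 2 weeks later: 3 + 14 = 17.

2043-01-17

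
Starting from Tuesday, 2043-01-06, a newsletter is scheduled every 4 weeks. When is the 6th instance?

The 6th occurrence is 5 intervals after the first: 5 × 28 = 140 days after 2043-01-06.
January has 31 days — 25 days to the end of January leaves 115.
February has 28 days (87 left).
March has 31 days (56 left).
April has 30 days (26 left).
26 days into May → 2043-05-26.

2043-05-26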